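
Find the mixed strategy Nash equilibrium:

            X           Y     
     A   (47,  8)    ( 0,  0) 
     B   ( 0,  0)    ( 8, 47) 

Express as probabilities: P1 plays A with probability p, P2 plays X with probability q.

p = 0.8545, q = 0.1455

Work:
Find probabilities that make opponent indifferent:
P2 chooses q to make P1 indifferent between A and B
P1 chooses p to make P2 indifferent between X and Y
Mixed NE: P1 plays (A: 0.8545, B: 0.1455), P2 plays (X: 0.1455, Y: 0.8545)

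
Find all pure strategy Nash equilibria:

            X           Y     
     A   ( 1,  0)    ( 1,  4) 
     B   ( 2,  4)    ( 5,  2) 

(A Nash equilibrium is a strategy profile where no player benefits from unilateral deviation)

Nash equilibrium: (B, X)

Work:
Best responses:
  P1 vs X: payoffs [1, 2] → best response B (payoff 2)
  P1 vs Y: payoffs [1, 5] → best response B (payoff 5)
  P2 vs A: payoffs [0, 4] → best response Y (payoff 4)
  P2 vs B: payoffs [4, 2] → best response X (payoff 4)
Mutual best responses: (B,X) → Nash equilibria.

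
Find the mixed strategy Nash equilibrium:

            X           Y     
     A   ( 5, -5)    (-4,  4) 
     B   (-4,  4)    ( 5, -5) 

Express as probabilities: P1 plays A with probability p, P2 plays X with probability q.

p = 0.5, q = 0.5

Work:
Find probabilities that make opponent indifferent:
P2 chooses q to make P1 indifferent between A and B
P1 chooses p to make P2 indifferent between X and Y
Mixed NE: P1 plays (A: 0.5, B: 0.5), P2 plays (X: 0.5, Y: 0.5)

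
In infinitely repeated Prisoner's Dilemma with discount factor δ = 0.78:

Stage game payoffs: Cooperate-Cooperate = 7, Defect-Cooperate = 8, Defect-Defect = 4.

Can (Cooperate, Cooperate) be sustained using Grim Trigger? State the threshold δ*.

δ* = 0.25; since δ = 0.78 ≥ 0.25, cooperation can be sustained

Work:
For Grim Trigger:
Cooperate forever: 7/(1-δ)
Defect then punished: 8 + 4·δ/(1-δ)
Need: 7/(1-δ) ≥ 8 + 4·δ/(1-δ)
Solving: δ ≥ (T-R)/(T-P) = (8-7)/(8-4) = 0.25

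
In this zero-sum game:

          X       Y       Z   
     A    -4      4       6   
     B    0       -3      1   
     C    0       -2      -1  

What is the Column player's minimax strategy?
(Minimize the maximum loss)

Column should play X, value = 0

Work:
Column player minimizes Row's maximum payoff:
Column X: max payoff to Row = 0
Column Y: max payoff to Row = 4
Column Z: max payoff to Row = 6
Minimum is 0, achieved by column X.
Minimax strategy: X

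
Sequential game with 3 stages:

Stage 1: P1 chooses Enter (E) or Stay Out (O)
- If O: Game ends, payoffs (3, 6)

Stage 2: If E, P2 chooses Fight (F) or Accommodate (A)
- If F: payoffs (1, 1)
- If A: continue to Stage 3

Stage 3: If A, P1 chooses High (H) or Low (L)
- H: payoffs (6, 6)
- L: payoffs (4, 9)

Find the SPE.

SPE: (E, A, H); Outcome (6, 6)

Work:
Stage 3: P1 chooses H (6 vs 4)
Stage 2: P2: F->1, A->6 (anticipating H). Choose A
Stage 1: P1: O->3, E->6 (anticipating A, H). Choose E
SPE path: E -> A -> H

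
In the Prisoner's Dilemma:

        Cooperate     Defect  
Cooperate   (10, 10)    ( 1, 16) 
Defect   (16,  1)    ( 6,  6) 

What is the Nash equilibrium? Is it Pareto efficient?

(Defect, Defect) is NE; not Pareto efficient

Work:
Defect dominates Cooperate for both players:
If P2 cooperates: Defect (16) > Cooperate (10)
If P2 defects: Defect (6) > Cooperate (1)
NE: (Defect, Defect) with payoff (6, 6)
But (Cooperate, Cooperate) = (10, 10) Pareto dominates (6, 6)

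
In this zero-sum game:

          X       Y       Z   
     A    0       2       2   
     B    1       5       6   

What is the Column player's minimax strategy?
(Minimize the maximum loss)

Column should play X, value = 1

Work:
Column player minimizes Row's maximum payoff:
Column X: max payoff to Row = 1
Column Y: max payoff to Row = 5
Column Z: max payoff to Row = 6
Minimum is 1, achieved by column X.
Minimax strategy: X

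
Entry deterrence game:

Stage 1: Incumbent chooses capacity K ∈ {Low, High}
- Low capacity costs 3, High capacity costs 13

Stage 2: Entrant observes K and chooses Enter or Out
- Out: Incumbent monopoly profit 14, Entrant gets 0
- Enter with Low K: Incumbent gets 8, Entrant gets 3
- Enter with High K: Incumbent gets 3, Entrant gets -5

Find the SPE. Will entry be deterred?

SPE: (Low, Enter|Low, Out|High); Entry not deterred. Incumbent net profit = 5, Entrant gets 3

Work:
After Low K: Entrant enters (3 > 0)
After High K: Entrant stays out (-5 < 0)
Incumbent: Low → 8−3=5, High → 14−13=1
Incumbent chooses Low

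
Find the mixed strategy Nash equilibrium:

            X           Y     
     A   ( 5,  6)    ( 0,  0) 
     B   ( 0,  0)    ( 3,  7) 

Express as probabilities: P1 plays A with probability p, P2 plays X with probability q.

p = 0.5385, q = 0.375

Work:
Find probabilities that make opponent indifferent:
P2 chooses q to make P1 indifferent between A and B
P1 chooses p to make P2 indifferent between X and Y
Mixed NE: P1 plays (A: 0.5385, B: 0.4615), P2 plays (X: 0.375, Y: 0.625)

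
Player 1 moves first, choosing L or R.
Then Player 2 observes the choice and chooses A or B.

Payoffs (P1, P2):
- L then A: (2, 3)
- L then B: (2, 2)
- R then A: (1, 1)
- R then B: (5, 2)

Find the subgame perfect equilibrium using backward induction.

P1 plays R, P2 plays A after L and B after R; Payoff (5, 2)

Work:
Backward induction:
After L: P2 chooses A → P1 gets 2
After R: P2 chooses B → P1 gets 5
P1 chooses R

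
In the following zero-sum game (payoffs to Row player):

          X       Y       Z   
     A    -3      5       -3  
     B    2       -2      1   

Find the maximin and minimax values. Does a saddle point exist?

Maximin = -2, Minimax = 1, Saddle: False

Work:
Row minimums: [-3, -2] → maximin = -2
Column maximums: [2, 5, 1] → minimax = 1
No saddle point (maximin ≠ minimax). Mixed strategy needed.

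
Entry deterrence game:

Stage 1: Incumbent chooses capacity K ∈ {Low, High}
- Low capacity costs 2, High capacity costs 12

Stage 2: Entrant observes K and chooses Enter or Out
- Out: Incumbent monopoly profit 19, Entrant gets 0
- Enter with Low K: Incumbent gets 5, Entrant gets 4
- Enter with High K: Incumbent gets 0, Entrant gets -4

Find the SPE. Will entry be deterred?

SPE: (High, Enter|Low, Out|High); Entry deterred. Incumbent net profit = 7

Work:
After Low K: Entrant enters (4 > 0)
After High K: Entrant stays out (-4 < 0)
Incumbent: Low → 5−2=3, High → 19−12=7
Incumbent chooses High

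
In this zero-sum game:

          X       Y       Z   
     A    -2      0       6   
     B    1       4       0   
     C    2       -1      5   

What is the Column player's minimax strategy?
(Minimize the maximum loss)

Column should play X, value = 2

Work:
Column player minimizes Row's maximum payoff:
Column X: max payoff to Row = 2
Column Y: max payoff to Row = 4
Column Z: max payoff to Row = 6
Minimum is 2, achieved by column X.
Minimax strategy: X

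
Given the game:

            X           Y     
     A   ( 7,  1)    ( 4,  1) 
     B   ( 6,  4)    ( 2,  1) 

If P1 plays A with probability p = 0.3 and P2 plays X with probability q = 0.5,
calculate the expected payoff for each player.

E[P1] = 4.45, E[P2] = 2.05

Work:
E[P1] = p·q·π₁(A,X) + p·(1-q)·π₁(A,Y) + (1-p)·q·π₁(B,X) + (1-p)·(1-q)·π₁(B,Y)
= 0.3·0.5·7 + 0.3·0.5·4 + 0.7·0.5·6 + 0.7·0.5·2
= 4.45

E[P2] = 2.05 (similar calculation)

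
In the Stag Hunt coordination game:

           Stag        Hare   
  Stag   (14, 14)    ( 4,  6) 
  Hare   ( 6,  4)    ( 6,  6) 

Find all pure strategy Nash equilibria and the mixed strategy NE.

Pure NE: (Stag, Stag) and (Hare, Hare); Mixed NE: p = 0.2, q = 0.2

Work:
Check pure NE:
(Stag, Stag): (14, 14) - no unilateral deviation beneficial
(Hare, Hare): (6, 6) - no unilateral deviation beneficial
Mixed NE: P1 plays Stag with p = 0.2, P2 plays Stag with q = 0.2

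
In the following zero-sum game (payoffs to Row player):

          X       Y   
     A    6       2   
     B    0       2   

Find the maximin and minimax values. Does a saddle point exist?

Maximin = 2, Minimax = 2, Saddle: True

Work:
Row minimums: [2, 0] → maximin = 2
Column maximums: [6, 2] → minimax = 2
Saddle point exists! Game value = 2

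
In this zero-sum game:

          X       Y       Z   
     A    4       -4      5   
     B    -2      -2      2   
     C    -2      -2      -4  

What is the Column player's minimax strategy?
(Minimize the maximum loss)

Column should play Y, value = -2

Work:
Column player minimizes Row's maximum payoff:
Column X: max payoff to Row = 4
Column Y: max payoff to Row = -2
Column Z: max payoff to Row = 5
Minimum is -2, achieved by column Y.
Minimax strategy: Y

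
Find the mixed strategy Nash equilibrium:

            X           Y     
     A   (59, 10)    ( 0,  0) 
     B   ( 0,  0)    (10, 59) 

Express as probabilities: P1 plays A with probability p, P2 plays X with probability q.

p = 0.8551, q = 0.1449

Work:
Find probabilities that make opponent indifferent:
P2 chooses q to make P1 indifferent between A and B
P1 chooses p to make P2 indifferent between X and Y
Mixed NE: P1 plays (A: 0.8551, B: 0.1449), P2 plays (X: 0.1449, Y: 0.8551)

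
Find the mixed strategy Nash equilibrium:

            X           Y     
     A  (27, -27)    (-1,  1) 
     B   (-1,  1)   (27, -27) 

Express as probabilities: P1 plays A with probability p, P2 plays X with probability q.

p = 0.5, q = 0.5

Work:
Find probabilities that make opponent indifferent:
P2 chooses q to make P1 indifferent between A and B
P1 chooses p to make P2 indifferent between X and Y
Mixed NE: P1 plays (A: 0.5, B: 0.5), P2 plays (X: 0.5, Y: 0.5)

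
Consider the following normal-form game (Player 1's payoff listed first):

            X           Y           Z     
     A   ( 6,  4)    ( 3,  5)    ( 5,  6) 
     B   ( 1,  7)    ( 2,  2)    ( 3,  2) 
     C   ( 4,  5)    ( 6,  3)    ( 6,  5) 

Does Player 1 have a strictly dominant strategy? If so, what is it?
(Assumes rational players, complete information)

No strictly dominant strategy exists for Player 1

Work:
A strategy strictly dominates another if it gives a strictly higher payoff against every opponent action. Compare each pair of P1's strategies column-by-column:
  A vs B: [6 vs 1, 3 vs 2, 5 vs 3] → A strictly dominates B
  A vs C: [6 vs 4, 3 vs 6, 5 vs 6] → A does not strictly dominate C (column Y: 3 ≤ 6)
  B vs A: [1 vs 6, 2 vs 3, 3 vs 5] → B does not strictly dominate A (column X: 1 ≤ 6)
  B vs C: [1 vs 4, 2 vs 6, 3 vs 6] → B does not strictly dominate C (column X: 1 ≤ 4)
  C vs A: [4 vs 6, 6 vs 3, 6 vs 5] → C does not strictly dominate A (column X: 4 ≤ 6)
  C vs B: [4 vs 1, 6 vs 2, 6 vs 3] → C strictly dominates B
No single strategy strictly dominates all others → no strictly dominant strategy.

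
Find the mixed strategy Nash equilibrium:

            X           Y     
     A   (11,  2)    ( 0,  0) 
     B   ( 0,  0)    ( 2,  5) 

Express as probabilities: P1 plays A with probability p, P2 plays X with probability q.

p = 0.7143, q = 0.1538

Work:
Find probabilities that make opponent indifferent:
P2 chooses q to make P1 indifferent between A and B
P1 chooses p to make P2 indifferent between X and Y
Mixed NE: P1 plays (A: 0.7143, B: 0.2857), P2 plays (X: 0.1538, Y: 0.8462)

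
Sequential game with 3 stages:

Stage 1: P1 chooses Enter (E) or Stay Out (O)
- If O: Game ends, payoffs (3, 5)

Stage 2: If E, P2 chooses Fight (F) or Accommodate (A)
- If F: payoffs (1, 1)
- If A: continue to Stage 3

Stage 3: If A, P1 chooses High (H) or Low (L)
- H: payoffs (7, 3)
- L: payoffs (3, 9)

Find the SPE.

SPE: (E, A, H); Outcome (7, 3)

Work:
Stage 3: P1 chooses H (7 vs 3)
Stage 2: P2: F->1, A->3 (anticipating H). Choose A
Stage 1: P1: O->3, E->7 (anticipating A, H). Choose E
SPE path: E -> A -> H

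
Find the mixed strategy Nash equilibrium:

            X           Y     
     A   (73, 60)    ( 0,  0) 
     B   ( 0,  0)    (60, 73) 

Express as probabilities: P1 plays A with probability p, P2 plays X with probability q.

p = 0.5489, q = 0.4511

Work:
Find probabilities that make opponent indifferent:
P2 chooses q to make P1 indifferent between A and B
P1 chooses p to make P2 indifferent between X and Y
Mixed NE: P1 plays (A: 0.5489, B: 0.4511), P2 plays (X: 0.4511, Y: 0.5489)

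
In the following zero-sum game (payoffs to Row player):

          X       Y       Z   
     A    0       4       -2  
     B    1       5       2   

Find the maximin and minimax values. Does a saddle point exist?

Maximin = 1, Minimax = 1, Saddle: True

Work:
Row minimums: [-2, 1] → maximin = 1
Column maximums: [1, 5, 2] → minimax = 1
Saddle point exists! Game value = 1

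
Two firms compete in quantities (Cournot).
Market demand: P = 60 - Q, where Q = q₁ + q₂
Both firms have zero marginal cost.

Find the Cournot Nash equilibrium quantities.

q₁* = q₂* = 20.0; P* = 20.0

Work:
Profit: π_i = P·q_i = (a - q_i - q_j)·q_i
FOC: ∂π_i/∂q_i = a - 2q_i - q_j = 0
Reaction function: q_i = (60 - q_j)/2
Symmetry: q* = 60/3 = 20.0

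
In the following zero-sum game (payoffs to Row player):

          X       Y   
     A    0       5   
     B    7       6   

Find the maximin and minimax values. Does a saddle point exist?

Maximin = 6, Minimax = 6, Saddle: True

Work:
Row minimums: [0, 6] → maximin = 6
Column maximums: [7, 6] → minimax = 6
Saddle point exists! Game value = 6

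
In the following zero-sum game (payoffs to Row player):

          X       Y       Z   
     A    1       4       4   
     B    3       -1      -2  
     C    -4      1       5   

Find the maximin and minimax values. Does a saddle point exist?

Maximin = 1, Minimax = 3, Saddle: False

Work:
Row minimums: [1, -2, -4] → maximin = 1
Column maximums: [3, 4, 5] → minimax = 3
No saddle point (maximin ≠ minimax). Mixed strategy needed.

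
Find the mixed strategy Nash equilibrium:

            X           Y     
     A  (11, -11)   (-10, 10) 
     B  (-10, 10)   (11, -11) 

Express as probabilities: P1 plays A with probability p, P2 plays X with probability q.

p = 0.5, q = 0.5

Work:
Find probabilities that make opponent indifferent:
P2 chooses q to make P1 indifferent between A and B
P1 chooses p to make P2 indifferent between X and Y
Mixed NE: P1 plays (A: 0.5, B: 0.5), P2 plays (X: 0.5, Y: 0.5)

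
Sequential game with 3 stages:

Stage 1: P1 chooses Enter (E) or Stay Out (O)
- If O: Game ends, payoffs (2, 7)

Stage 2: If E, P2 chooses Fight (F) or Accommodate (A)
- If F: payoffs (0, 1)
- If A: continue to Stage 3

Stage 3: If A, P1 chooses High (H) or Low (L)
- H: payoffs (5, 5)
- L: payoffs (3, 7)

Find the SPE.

SPE: (E, A, H); Outcome (5, 5)

Work:
Stage 3: P1 chooses H (5 vs 3)
Stage 2: P2: F->1, A->5 (anticipating H). Choose A
Stage 1: P1: O->2, E->5 (anticipating A, H). Choose E
SPE path: E -> A -> H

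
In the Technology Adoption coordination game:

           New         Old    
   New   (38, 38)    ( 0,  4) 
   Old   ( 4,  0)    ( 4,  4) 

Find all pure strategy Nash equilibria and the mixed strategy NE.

Pure NE: (New, New) and (Old, Old); Mixed NE: p = 0.1053, q = 0.1053

Work:
Check pure NE:
(New, New): (38, 38) - no unilateral deviation beneficial
(Old, Old): (4, 4) - no unilateral deviation beneficial
Mixed NE: P1 plays New with p = 0.1053, P2 plays New with q = 0.1053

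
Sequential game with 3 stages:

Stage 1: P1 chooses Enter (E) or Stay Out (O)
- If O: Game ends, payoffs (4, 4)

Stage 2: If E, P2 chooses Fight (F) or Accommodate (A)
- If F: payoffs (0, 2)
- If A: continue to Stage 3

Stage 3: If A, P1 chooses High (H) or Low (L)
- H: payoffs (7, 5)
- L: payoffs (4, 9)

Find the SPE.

SPE: (E, A, H); Outcome (7, 5)

Work:
Stage 3: P1 chooses H (7 vs 4)
Stage 2: P2: F->2, A->5 (anticipating H). Choose A
Stage 1: P1: O->4, E->7 (anticipating A, H). Choose E
SPE path: E -> A -> H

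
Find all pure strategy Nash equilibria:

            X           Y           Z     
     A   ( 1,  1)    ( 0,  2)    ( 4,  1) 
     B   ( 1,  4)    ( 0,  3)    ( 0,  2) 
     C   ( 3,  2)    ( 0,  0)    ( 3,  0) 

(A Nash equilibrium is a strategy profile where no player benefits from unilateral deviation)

Nash equilibrium: (A, Y), (C, X)

Work:
Best responses:
  P1 vs X: payoffs [1, 1, 3] → best response C (payoff 3)
  P1 vs Y: payoffs [0, 0, 0] → best response A/B/C (payoff 0)
  P1 vs Z: payoffs [4, 0, 3] → best response A (payoff 4)
  P2 vs A: payoffs [1, 2, 1] → best response Y (payoff 2)
  P2 vs B: payoffs [4, 3, 2] → best response X (payoff 4)
  P2 vs C: payoffs [2, 0, 0] → best response X (payoff 2)
Mutual best responses: (A,Y), (C,X) → Nash equilibria.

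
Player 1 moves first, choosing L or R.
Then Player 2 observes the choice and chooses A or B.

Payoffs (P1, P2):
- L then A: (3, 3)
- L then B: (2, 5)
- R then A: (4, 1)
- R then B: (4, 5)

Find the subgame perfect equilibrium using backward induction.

P1 plays R, P2 plays B after L and B after R; Payoff (4, 5)

Work:
Backward induction:
After L: P2 chooses B → P1 gets 2
After R: P2 chooses B → P1 gets 4
P1 chooses R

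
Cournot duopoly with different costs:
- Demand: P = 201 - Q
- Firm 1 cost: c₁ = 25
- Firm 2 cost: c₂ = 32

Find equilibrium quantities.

q₁* = 61.0, q₂* = 54.0

Work:
Reaction: q₁ = (201 - 25 - q₂)/2
Reaction: q₂ = (201 - 32 - q₁)/2
Solve simultaneously:
q₁* = (201 - 2×25 + 32)/3 = 61.0
q₂* = (201 - 2×32 + 25)/3 = 54.0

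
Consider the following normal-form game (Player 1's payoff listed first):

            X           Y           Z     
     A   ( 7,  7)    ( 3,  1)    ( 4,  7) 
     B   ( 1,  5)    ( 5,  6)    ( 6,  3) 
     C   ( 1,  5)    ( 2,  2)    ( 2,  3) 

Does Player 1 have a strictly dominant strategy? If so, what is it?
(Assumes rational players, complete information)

No strictly dominant strategy exists for Player 1

Work:
A strategy strictly dominates another if it gives a strictly higher payoff against every opponent action. Compare each pair of P1's strategies column-by-column:
  A vs B: [7 vs 1, 3 vs 5, 4 vs 6] → A does not strictly dominate B (column Y: 3 ≤ 5)
  A vs C: [7 vs 1, 3 vs 2, 4 vs 2] → A strictly dominates C
  B vs A: [1 vs 7, 5 vs 3, 6 vs 4] → B does not strictly dominate A (column X: 1 ≤ 7)
  B vs C: [1 vs 1, 5 vs 2, 6 vs 2] → B does not strictly dominate C (column X: 1 ≤ 1)
  C vs A: [1 vs 7, 2 vs 3, 2 vs 4] → C does not strictly dominate A (column X: 1 ≤ 7)
  C vs B: [1 vs 1, 2 vs 5, 2 vs 6] → C does not strictly dominate B (column X: 1 ≤ 1)
No single strategy strictly dominates all others → no strictly dominant strategy.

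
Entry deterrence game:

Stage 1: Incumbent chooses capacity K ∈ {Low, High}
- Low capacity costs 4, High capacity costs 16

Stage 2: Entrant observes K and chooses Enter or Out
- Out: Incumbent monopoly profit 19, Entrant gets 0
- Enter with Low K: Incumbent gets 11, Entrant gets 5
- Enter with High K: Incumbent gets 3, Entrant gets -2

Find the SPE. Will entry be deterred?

SPE: (Low, Enter|Low, Out|High); Entry not deterred. Incumbent net profit = 7, Entrant gets 5

Work:
After Low K: Entrant enters (5 > 0)
After High K: Entrant stays out (-2 < 0)
Incumbent: Low → 11−4=7, High → 19−16=3
Incumbent chooses Low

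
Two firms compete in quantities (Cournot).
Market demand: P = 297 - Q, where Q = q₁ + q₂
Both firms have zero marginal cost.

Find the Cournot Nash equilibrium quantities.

q₁* = q₂* = 99.0; P* = 99.0

Work:
Profit: π_i = P·q_i = (a - q_i - q_j)·q_i
FOC: ∂π_i/∂q_i = a - 2q_i - q_j = 0
Reaction function: q_i = (297 - q_j)/2
Symmetry: q* = 297/3 = 99.0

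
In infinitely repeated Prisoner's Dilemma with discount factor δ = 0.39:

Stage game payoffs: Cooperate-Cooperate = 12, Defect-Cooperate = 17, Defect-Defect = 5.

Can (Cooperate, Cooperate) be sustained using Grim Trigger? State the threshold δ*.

δ* = 0.4167; since δ = 0.39 < 0.4167, cooperation cannot be sustained

Work:
For Grim Trigger:
Cooperate forever: 12/(1-δ)
Defect then punished: 17 + 5·δ/(1-δ)
Need: 12/(1-δ) ≥ 17 + 5·δ/(1-δ)
Solving: δ ≥ (T-R)/(T-P) = (17-12)/(17-5) = 0.4167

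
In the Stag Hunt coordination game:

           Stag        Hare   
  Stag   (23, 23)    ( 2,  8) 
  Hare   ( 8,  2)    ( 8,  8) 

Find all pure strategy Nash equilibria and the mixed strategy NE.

Pure NE: (Stag, Stag) and (Hare, Hare); Mixed NE: p = 0.2857, q = 0.2857

Work:
Check pure NE:
(Stag, Stag): (23, 23) - no unilateral deviation beneficial
(Hare, Hare): (8, 8) - no unilateral deviation beneficial
Mixed NE: P1 plays Stag with p = 0.2857, P2 plays Stag with q = 0.2857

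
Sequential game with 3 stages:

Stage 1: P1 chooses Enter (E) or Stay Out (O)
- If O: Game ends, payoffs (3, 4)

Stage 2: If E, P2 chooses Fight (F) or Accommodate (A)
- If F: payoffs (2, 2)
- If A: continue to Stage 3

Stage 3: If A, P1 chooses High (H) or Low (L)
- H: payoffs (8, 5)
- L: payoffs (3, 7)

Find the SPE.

SPE: (E, A, H); Outcome (8, 5)

Work:
Stage 3: P1 chooses H (8 vs 3)
Stage 2: P2: F->2, A->5 (anticipating H). Choose A
Stage 1: P1: O->3, E->8 (anticipating A, H). Choose E
SPE path: E -> A -> H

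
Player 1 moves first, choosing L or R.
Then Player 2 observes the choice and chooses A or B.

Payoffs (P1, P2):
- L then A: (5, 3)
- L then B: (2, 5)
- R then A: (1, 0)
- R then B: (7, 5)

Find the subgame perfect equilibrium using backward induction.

P1 plays R, P2 plays B after L and B after R; Payoff (7, 5)

Work:
Backward induction:
After L: P2 chooses B → P1 gets 2
After R: P2 chooses B → P1 gets 7
P1 chooses R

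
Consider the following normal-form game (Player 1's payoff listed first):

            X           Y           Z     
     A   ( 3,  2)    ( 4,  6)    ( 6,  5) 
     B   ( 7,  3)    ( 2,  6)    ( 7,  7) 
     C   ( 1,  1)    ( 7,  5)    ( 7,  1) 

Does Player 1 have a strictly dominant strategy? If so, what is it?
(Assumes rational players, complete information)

No strictly dominant strategy exists for Player 1

Work:
A strategy strictly dominates another if it gives a strictly higher payoff against every opponent action. Compare each pair of P1's strategies column-by-column:
  A vs B: [3 vs 7, 4 vs 2, 6 vs 7] → A does not strictly dominate B (column X: 3 ≤ 7)
  A vs C: [3 vs 1, 4 vs 7, 6 vs 7] → A does not strictly dominate C (column Y: 4 ≤ 7)
  B vs A: [7 vs 3, 2 vs 4, 7 vs 6] → B does not strictly dominate A (column Y: 2 ≤ 4)
  B vs C: [7 vs 1, 2 vs 7, 7 vs 7] → B does not strictly dominate C (column Y: 2 ≤ 7)
  C vs A: [1 vs 3, 7 vs 4, 7 vs 6] → C does not strictly dominate A (column X: 1 ≤ 3)
  C vs B: [1 vs 7, 7 vs 2, 7 vs 7] → C does not strictly dominate B (column X: 1 ≤ 7)
No single strategy strictly dominates all others → no strictly dominant strategy.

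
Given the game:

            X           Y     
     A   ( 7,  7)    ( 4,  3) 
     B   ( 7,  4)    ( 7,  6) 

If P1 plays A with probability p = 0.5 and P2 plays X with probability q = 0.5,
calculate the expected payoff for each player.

E[P1] = 6.25, E[P2] = 5.0

Work:
E[P1] = p·q·π₁(A,X) + p·(1-q)·π₁(A,Y) + (1-p)·q·π₁(B,X) + (1-p)·(1-q)·π₁(B,Y)
= 0.5·0.5·7 + 0.5·0.5·4 + 0.5·0.5·7 + 0.5·0.5·7
= 6.25

E[P2] = 5.0 (similar calculation)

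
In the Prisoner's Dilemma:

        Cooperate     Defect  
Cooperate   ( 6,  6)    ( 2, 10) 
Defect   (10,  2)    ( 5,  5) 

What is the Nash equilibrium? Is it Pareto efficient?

(Defect, Defect) is NE; not Pareto efficient

Work:
Defect dominates Cooperate for both players:
If P2 cooperates: Defect (10) > Cooperate (6)
If P2 defects: Defect (5) > Cooperate (2)
NE: (Defect, Defect) with payoff (5, 5)
But (Cooperate, Cooperate) = (6, 6) Pareto dominates (5, 5)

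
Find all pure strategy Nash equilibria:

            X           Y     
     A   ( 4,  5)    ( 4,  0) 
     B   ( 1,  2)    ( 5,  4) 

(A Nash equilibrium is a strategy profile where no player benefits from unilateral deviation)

Nash equilibrium: (A, X), (B, Y)

Work:
Best responses:
  P1 vs X: payoffs [4, 1] → best response A (payoff 4)
  P1 vs Y: payoffs [4, 5] → best response B (payoff 5)
  P2 vs A: payoffs [5, 0] → best response X (payoff 5)
  P2 vs B: payoffs [2, 4] → best response Y (payoff 4)
Mutual best responses: (A,X), (B,Y) → Nash equilibria.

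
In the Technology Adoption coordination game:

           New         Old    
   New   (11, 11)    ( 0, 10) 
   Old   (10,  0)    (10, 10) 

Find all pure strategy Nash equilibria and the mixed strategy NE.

Pure NE: (New, New) and (Old, Old); Mixed NE: p = 0.9091, q = 0.9091

Work:
Check pure NE:
(New, New): (11, 11) - no unilateral deviation beneficial
(Old, Old): (10, 10) - no unilateral deviation beneficial
Mixed NE: P1 plays New with p = 0.9091, P2 plays New with q = 0.9091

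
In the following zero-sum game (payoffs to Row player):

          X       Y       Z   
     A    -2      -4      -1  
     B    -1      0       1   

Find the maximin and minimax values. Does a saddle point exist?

Maximin = -1, Minimax = -1, Saddle: True

Work:
Row minimums: [-4, -1] → maximin = -1
Column maximums: [-1, 0, 1] → minimax = -1
Saddle point exists! Game value = -1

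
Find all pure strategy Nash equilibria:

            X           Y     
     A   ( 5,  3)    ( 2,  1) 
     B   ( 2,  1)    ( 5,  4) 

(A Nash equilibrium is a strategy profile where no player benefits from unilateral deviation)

Nash equilibrium: (A, X), (B, Y)

Work:
Best responses:
  P1 vs X: payoffs [5, 2] → best response A (payoff 5)
  P1 vs Y: payoffs [2, 5] → best response B (payoff 5)
  P2 vs A: payoffs [3, 1] → best response X (payoff 3)
  P2 vs B: payoffs [1, 4] → best response Y (payoff 4)
Mutual best responses: (A,X), (B,Y) → Nash equilibria.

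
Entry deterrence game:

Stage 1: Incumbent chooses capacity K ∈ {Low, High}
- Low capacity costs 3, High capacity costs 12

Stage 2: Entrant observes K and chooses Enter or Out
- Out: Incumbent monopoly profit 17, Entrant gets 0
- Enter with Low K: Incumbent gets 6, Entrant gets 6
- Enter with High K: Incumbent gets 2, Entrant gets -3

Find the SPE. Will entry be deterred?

SPE: (High, Enter|Low, Out|High); Entry deterred. Incumbent net profit = 5

Work:
After Low K: Entrant enters (6 > 0)
After High K: Entrant stays out (-3 < 0)
Incumbent: Low → 6−3=3, High → 17−12=5
Incumbent chooses High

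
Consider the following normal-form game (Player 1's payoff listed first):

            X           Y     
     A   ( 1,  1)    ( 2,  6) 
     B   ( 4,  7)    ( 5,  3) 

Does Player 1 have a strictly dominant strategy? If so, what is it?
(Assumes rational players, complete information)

Yes, Player 1's strictly dominant strategy is B

Work:
A strategy strictly dominates another if it gives a strictly higher payoff against every opponent action. Compare each pair of P1's strategies column-by-column:
  A vs B: [1 vs 4, 2 vs 5] → A does not strictly dominate B (column X: 1 ≤ 4)
  B vs A: [4 vs 1, 5 vs 2] → B strictly dominates A
B strictly dominates every other strategy → strictly dominant.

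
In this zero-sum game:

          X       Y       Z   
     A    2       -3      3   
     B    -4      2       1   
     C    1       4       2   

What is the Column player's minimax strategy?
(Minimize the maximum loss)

Column should play X, value = 2

Work:
Column player minimizes Row's maximum payoff:
Column X: max payoff to Row = 2
Column Y: max payoff to Row = 4
Column Z: max payoff to Row = 3
Minimum is 2, achieved by column X.
Minimax strategy: X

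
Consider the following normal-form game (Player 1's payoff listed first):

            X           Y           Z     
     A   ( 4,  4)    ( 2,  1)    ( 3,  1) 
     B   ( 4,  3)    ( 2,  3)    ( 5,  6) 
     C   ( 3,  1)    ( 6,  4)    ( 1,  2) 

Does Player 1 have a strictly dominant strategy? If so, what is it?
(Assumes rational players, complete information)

No strictly dominant strategy exists for Player 1

Work:
A strategy strictly dominates another if it gives a strictly higher payoff against every opponent action. Compare each pair of P1's strategies column-by-column:
  A vs B: [4 vs 4, 2 vs 2, 3 vs 5] → A does not strictly dominate B (column X: 4 ≤ 4)
  A vs C: [4 vs 3, 2 vs 6, 3 vs 1] → A does not strictly dominate C (column Y: 2 ≤ 6)
  B vs A: [4 vs 4, 2 vs 2, 5 vs 3] → B does not strictly dominate A (column X: 4 ≤ 4)
  B vs C: [4 vs 3, 2 vs 6, 5 vs 1] → B does not strictly dominate C (column Y: 2 ≤ 6)
  C vs A: [3 vs 4, 6 vs 2, 1 vs 3] → C does not strictly dominate A (column X: 3 ≤ 4)
  C vs B: [3 vs 4, 6 vs 2, 1 vs 5] → C does not strictly dominate B (column X: 3 ≤ 4)
No single strategy strictly dominates all others → no strictly dominant strategy.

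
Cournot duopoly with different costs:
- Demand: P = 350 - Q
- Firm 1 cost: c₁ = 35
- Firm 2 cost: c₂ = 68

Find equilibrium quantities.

q₁* = 116.0, q₂* = 83.0

Work:
Reaction: q₁ = (350 - 35 - q₂)/2
Reaction: q₂ = (350 - 68 - q₁)/2
Solve simultaneously:
q₁* = (350 - 2×35 + 68)/3 = 116.0
q₂* = (350 - 2×68 + 35)/3 = 83.0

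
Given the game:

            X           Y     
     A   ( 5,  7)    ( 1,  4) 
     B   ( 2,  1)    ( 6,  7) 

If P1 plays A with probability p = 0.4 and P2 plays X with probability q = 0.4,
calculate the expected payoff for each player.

E[P1] = 3.68, E[P2] = 4.84

Work:
E[P1] = p·q·π₁(A,X) + p·(1-q)·π₁(A,Y) + (1-p)·q·π₁(B,X) + (1-p)·(1-q)·π₁(B,Y)
= 0.4·0.4·5 + 0.4·0.6·1 + 0.6·0.4·2 + 0.6·0.6·6
= 3.68

E[P2] = 4.84 (similar calculation)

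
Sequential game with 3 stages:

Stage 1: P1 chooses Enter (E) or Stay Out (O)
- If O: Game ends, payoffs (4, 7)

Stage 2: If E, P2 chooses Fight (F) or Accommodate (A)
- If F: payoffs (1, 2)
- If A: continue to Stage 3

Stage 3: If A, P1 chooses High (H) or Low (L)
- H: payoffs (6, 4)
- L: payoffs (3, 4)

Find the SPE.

SPE: (E, A, H); Outcome (6, 4)

Work:
Stage 3: P1 chooses H (6 vs 3)
Stage 2: P2: F->2, A->4 (anticipating H). Choose A
Stage 1: P1: O->4, E->6 (anticipating A, H). Choose E
SPE path: E -> A -> H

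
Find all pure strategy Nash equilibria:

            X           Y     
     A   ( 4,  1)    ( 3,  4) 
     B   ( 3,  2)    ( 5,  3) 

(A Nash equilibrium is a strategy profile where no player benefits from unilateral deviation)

Nash equilibrium: (B, Y)

Work:
Best responses:
  P1 vs X: payoffs [4, 3] → best response A (payoff 4)
  P1 vs Y: payoffs [3, 5] → best response B (payoff 5)
  P2 vs A: payoffs [1, 4] → best response Y (payoff 4)
  P2 vs B: payoffs [2, 3] → best response Y (payoff 3)
Mutual best responses: (B,Y) → Nash equilibria.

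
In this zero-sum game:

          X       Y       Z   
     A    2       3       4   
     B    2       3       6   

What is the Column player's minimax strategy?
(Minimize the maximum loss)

Column should play X, value = 2

Work:
Column player minimizes Row's maximum payoff:
Column X: max payoff to Row = 2
Column Y: max payoff to Row = 3
Column Z: max payoff to Row = 6
Minimum is 2, achieved by column X.
Minimax strategy: X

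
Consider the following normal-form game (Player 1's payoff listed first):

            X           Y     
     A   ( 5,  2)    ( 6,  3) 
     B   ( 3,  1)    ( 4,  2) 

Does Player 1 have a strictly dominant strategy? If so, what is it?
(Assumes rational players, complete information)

Yes, Player 1's strictly dominant strategy is A

Work:
A strategy strictly dominates another if it gives a strictly higher payoff against every opponent action. Compare each pair of P1's strategies column-by-column:
  A vs B: [5 vs 3, 6 vs 4] → A strictly dominates B
  B vs A: [3 vs 5, 4 vs 6] → B does not strictly dominate A (column X: 3 ≤ 5)
A strictly dominates every other strategy → strictly dominant.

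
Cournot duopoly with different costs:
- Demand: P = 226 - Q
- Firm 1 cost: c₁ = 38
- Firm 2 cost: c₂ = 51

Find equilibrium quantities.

q₁* = 67.0, q₂* = 54.0

Work:
Reaction: q₁ = (226 - 38 - q₂)/2
Reaction: q₂ = (226 - 51 - q₁)/2
Solve simultaneously:
q₁* = (226 - 2×38 + 51)/3 = 67.0
q₂* = (226 - 2×51 + 38)/3 = 54.0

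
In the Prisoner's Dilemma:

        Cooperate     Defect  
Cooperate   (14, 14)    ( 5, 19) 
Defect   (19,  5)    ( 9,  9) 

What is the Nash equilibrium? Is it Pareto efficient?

(Defect, Defect) is NE; not Pareto efficient

Work:
Defect dominates Cooperate for both players:
If P2 cooperates: Defect (19) > Cooperate (14)
If P2 defects: Defect (9) > Cooperate (5)
NE: (Defect, Defect) with payoff (9, 9)
But (Cooperate, Cooperate) = (14, 14) Pareto dominates (9, 9)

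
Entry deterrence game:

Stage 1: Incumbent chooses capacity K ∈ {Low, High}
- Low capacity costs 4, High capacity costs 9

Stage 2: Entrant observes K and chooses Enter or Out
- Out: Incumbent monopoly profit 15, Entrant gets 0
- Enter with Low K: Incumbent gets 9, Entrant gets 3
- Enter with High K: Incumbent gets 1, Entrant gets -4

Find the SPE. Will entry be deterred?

SPE: (High, Enter|Low, Out|High); Entry deterred. Incumbent net profit = 6

Work:
After Low K: Entrant enters (3 > 0)
After High K: Entrant stays out (-4 < 0)
Incumbent: Low → 9−4=5, High → 15−9=6
Incumbent chooses High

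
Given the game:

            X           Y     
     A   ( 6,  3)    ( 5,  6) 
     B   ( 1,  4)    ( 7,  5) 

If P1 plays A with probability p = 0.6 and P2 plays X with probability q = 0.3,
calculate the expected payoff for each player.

E[P1] = 5.26, E[P2] = 4.94

Work:
E[P1] = p·q·π₁(A,X) + p·(1-q)·π₁(A,Y) + (1-p)·q·π₁(B,X) + (1-p)·(1-q)·π₁(B,Y)
= 0.6·0.3·6 + 0.6·0.7·5 + 0.4·0.3·1 + 0.4·0.7·7
= 5.26

E[P2] = 4.94 (similar calculation)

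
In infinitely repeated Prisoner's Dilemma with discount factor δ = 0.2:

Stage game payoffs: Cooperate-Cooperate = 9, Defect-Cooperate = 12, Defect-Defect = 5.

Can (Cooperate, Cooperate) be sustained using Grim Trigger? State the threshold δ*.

δ* = 0.4286; since δ = 0.2 < 0.4286, cooperation cannot be sustained

Work:
For Grim Trigger:
Cooperate forever: 9/(1-δ)
Defect then punished: 12 + 5·δ/(1-δ)
Need: 9/(1-δ) ≥ 12 + 5·δ/(1-δ)
Solving: δ ≥ (T-R)/(T-P) = (12-9)/(12-5) = 0.4286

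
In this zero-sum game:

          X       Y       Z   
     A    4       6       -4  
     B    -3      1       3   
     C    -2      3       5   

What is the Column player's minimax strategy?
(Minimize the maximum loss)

Column should play X, value = 4

Work:
Column player minimizes Row's maximum payoff:
Column X: max payoff to Row = 4
Column Y: max payoff to Row = 6
Column Z: max payoff to Row = 5
Minimum is 4, achieved by column X.
Minimax strategy: X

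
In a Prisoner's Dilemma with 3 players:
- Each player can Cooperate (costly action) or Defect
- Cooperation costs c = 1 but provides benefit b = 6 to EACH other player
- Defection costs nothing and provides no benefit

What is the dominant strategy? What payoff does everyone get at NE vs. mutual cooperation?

Dominant: Defect; NE payoff = 0; Coop payoff = 11

Work:
Defect dominates (saves cost c = 1, benefit to others is external)
NE: All defect → everyone gets 0
If all cooperate: each receives (2)×6 - 1 = 11
Social dilemma: 11 > 0 but NE gives 0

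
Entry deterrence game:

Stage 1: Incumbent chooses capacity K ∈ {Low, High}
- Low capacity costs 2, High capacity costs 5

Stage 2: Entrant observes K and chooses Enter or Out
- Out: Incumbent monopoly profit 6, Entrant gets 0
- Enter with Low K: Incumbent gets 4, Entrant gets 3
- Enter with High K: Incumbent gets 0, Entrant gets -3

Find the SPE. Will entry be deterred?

SPE: (Low, Enter|Low, Out|High); Entry not deterred. Incumbent net profit = 2, Entrant gets 3

Work:
After Low K: Entrant enters (3 > 0)
After High K: Entrant stays out (-3 < 0)
Incumbent: Low → 4−2=2, High → 6−5=1
Incumbent chooses Low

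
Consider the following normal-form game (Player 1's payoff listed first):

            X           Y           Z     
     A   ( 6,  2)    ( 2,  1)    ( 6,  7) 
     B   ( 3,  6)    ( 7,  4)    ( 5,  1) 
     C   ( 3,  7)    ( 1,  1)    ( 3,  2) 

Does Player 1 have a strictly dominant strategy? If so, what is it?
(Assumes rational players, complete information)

No strictly dominant strategy exists for Player 1

Work:
A strategy strictly dominates another if it gives a strictly higher payoff against every opponent action. Compare each pair of P1's strategies column-by-column:
  A vs B: [6 vs 3, 2 vs 7, 6 vs 5] → A does not strictly dominate B (column Y: 2 ≤ 7)
  A vs C: [6 vs 3, 2 vs 1, 6 vs 3] → A strictly dominates C
  B vs A: [3 vs 6, 7 vs 2, 5 vs 6] → B does not strictly dominate A (column X: 3 ≤ 6)
  B vs C: [3 vs 3, 7 vs 1, 5 vs 3] → B does not strictly dominate C (column X: 3 ≤ 3)
  C vs A: [3 vs 6, 1 vs 2, 3 vs 6] → C does not strictly dominate A (column X: 3 ≤ 6)
  C vs B: [3 vs 3, 1 vs 7, 3 vs 5] → C does not strictly dominate B (column X: 3 ≤ 3)
No single strategy strictly dominates all others → no strictly dominant strategy.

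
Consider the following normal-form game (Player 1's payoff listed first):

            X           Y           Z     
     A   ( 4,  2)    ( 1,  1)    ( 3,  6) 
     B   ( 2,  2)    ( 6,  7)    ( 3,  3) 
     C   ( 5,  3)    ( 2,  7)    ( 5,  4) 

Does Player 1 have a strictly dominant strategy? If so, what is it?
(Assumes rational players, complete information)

No strictly dominant strategy exists for Player 1

Work:
A strategy strictly dominates another if it gives a strictly higher payoff against every opponent action. Compare each pair of P1's strategies column-by-column:
  A vs B: [4 vs 2, 1 vs 6, 3 vs 3] → A does not strictly dominate B (column Y: 1 ≤ 6)
  A vs C: [4 vs 5, 1 vs 2, 3 vs 5] → A does not strictly dominate C (column X: 4 ≤ 5)
  B vs A: [2 vs 4, 6 vs 1, 3 vs 3] → B does not strictly dominate A (column X: 2 ≤ 4)
  B vs C: [2 vs 5, 6 vs 2, 3 vs 5] → B does not strictly dominate C (column X: 2 ≤ 5)
  C vs A: [5 vs 4, 2 vs 1, 5 vs 3] → C strictly dominates A
  C vs B: [5 vs 2, 2 vs 6, 5 vs 3] → C does not strictly dominate B (column Y: 2 ≤ 6)
No single strategy strictly dominates all others → no strictly dominant strategy.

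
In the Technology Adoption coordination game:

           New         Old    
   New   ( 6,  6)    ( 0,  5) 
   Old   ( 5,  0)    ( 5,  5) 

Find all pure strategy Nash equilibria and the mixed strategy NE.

Pure NE: (New, New) and (Old, Old); Mixed NE: p = 0.8333, q = 0.8333

Work:
Check pure NE:
(New, New): (6, 6) - no unilateral deviation beneficial
(Old, Old): (5, 5) - no unilateral deviation beneficial
Mixed NE: P1 plays New with p = 0.8333, P2 plays New with q = 0.8333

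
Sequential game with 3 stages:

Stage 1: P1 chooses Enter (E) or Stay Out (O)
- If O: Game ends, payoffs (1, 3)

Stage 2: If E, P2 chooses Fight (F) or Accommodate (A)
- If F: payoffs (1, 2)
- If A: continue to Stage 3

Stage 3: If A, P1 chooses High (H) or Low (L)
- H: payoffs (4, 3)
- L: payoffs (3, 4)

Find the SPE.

SPE: (E, A, H); Outcome (4, 3)

Work:
Stage 3: P1 chooses H (4 vs 3)
Stage 2: P2: F->2, A->3 (anticipating H). Choose A
Stage 1: P1: O->1, E->4 (anticipating A, H). Choose E
SPE path: E -> A -> H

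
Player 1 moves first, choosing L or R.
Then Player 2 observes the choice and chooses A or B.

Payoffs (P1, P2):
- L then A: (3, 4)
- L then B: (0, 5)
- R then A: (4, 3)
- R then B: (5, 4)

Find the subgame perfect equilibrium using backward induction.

P1 plays R, P2 plays B after L and B after R; Payoff (5, 4)

Work:
Backward induction:
After L: P2 chooses B → P1 gets 0
After R: P2 chooses B → P1 gets 5
P1 chooses R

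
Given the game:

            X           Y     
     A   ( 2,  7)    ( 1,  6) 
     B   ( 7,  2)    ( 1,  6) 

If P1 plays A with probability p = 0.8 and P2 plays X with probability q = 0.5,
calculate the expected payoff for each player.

E[P1] = 2.0, E[P2] = 6.0

Work:
E[P1] = p·q·π₁(A,X) + p·(1-q)·π₁(A,Y) + (1-p)·q·π₁(B,X) + (1-p)·(1-q)·π₁(B,Y)
= 0.8·0.5·2 + 0.8·0.5·1 + 0.2·0.5·7 + 0.2·0.5·1
= 2.0

E[P2] = 6.0 (similar calculation)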